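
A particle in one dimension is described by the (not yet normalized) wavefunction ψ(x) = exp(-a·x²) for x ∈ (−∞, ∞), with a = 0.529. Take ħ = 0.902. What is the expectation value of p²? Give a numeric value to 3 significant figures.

p² ψ = −ħ² d²ψ/dx²; ⟨p²⟩ = −ħ² ∫ ψ*·ψ'' dx / ∫|ψ|² dx.
Gaussian moments: ∫x^(2j)·e^(−2ax²) dx = (2j−1)!!/(4a)^j · √(π/(2a)), odd powers integrate to 0; here √(π/(2a)) = 1.7232. Derivatives: d/dx e^(−ax²) = −2ax·e^(−ax²), d²/dx² e^(−ax²) = (4a²x² − 2a)·e^(−ax²).
State is unnormalized: ∫|ψ|² dx = 1.7232, and ∫ψ*·(−ħ² ψ'') dx = 0.74165, so ⟨p²⟩ = 0.74165 / 1.7232.
⟨p²⟩ = 0.43040.

0.430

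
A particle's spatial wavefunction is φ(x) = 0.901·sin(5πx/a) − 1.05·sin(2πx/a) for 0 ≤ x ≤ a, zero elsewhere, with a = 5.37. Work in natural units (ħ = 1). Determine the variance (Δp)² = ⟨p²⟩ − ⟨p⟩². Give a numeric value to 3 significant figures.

Compute ⟨p⟩ and ⟨p²⟩ separately; (Δp)² = ⟨p²⟩ − ⟨p⟩².
d²/dx² sin(jπx/a) = −(jπ/a)²·sin(jπx/a); on 0 ≤ x ≤ a, ∫sin²(jπx/a) dx = a/2 and ∫sin(jπx/a)·sin(lπx/a) dx = 0 for j ≠ l, so only diagonal terms survive in ∫|φ|² and ∫φ·φ″; ∫φ·φ′ dx = [φ²/2] between the walls = 0.
Normalization: ∫|φ|² dx = 5.1399.
⟨p⟩ = 0.0000 and ⟨p²⟩ = 4.4170.
(Δp)² = 4.4170 − (0.0000)² = 4.4170.

4.42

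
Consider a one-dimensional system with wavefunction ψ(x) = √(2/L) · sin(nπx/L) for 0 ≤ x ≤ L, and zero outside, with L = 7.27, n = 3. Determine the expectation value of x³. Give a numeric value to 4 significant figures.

⟨x³⟩ = ∫ x³·|ψ|² dx (integrals over the domain).
With sin²θ = (1 − cos2θ)/2 on 0 ≤ x ≤ L: ∫sin²(nπx/L) dx = L/2, ∫x·sin²(nπx/L) dx = L²/4, ∫x²·sin²(nπx/L) dx = L³·(1/6 − 1/(4n²π²)); higher powers xᵏ the same way, integrating xᵏ·cos(2nπx/L) by parts.
⟨x³⟩ = 92.816.

92.82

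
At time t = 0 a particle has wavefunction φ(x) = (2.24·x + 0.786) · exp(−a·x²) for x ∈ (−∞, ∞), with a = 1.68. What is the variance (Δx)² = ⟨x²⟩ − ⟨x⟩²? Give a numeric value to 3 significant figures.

0.164

Compute ⟨x⟩ and ⟨x²⟩ separately, then (Δx)² = ⟨x²⟩ − ⟨x⟩².
Expand each integrand as polynomial × e^(−2ax²) and use ∫x^(2j)·e^(−2ax²) dx = (2j−1)!!/(4a)^j · √(π/(2a)), odd powers → 0; here √(π/(2a)) = 0.96695.
Normalization: ∫|φ|² dx = 1.3194.
⟨x⟩ = 0.38403 and ⟨x²⟩ = 0.31167.
(Δx)² = 0.31167 − (0.38403)² = 0.16419.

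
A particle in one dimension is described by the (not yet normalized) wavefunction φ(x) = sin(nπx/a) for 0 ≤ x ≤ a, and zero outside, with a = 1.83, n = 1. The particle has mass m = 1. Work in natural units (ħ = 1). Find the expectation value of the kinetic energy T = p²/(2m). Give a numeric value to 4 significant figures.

T = −(ħ²/2m) d²/dx², so ⟨T⟩ = −(ħ²/2m) ∫ φ*·φ'' dx / ∫|φ|² dx; with m = 1.
d/dx sin(nπx/a) = (nπ/a)·cos(nπx/a) and d²/dx² sin(nπx/a) = −(nπ/a)²·sin(nπx/a); on 0 ≤ x ≤ a, ∫sin²(nπx/a) dx = a/2 and ∫sin(nπx/a)·cos(nπx/a) dx = 0.
State is unnormalized: ∫|φ|² dx = 0.91500, and ∫φ*·(−ħ²/2m · φ'') dx = 1.3483, so ⟨T⟩ = 1.3483 / 0.91500.
⟨T⟩ = 1.4736.

1.474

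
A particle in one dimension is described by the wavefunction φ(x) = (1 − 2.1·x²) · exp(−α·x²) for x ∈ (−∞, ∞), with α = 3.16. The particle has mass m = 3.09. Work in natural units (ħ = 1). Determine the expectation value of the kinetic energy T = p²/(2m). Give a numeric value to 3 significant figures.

T = −(ħ²/2m) d²/dx², so ⟨T⟩ = −(ħ²/2m) ∫ φ*·φ'' dx / ∫|φ|² dx; with m = 3.09.
Expand each integrand as polynomial × e^(−2αx²) and use ∫x^(2j)·e^(−2αx²) dx = (2j−1)!!/(4α)^j · √(π/(2α)), odd powers → 0; here √(π/(2α)) = 0.70504. Differentiate with the product rule, d/dx e^(−αx²) = −2αx·e^(−αx²).
State is unnormalized: ∫|φ|² dx = 0.52916, and ∫φ*·(−ħ²/2m · φ'') dx = 0.54995, so ⟨T⟩ = 0.54995 / 0.52916.
⟨T⟩ = 1.0393.

1.04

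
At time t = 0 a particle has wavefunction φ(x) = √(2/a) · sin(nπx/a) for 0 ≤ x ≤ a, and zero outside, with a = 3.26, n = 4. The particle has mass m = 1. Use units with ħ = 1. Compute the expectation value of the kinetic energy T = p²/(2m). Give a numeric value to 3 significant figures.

7.43

T = −(ħ²/2m) d²/dx², so ⟨T⟩ = −(ħ²/2m) ∫ φ*·φ'' dx; with m = 1.
d/dx sin(nπx/a) = (nπ/a)·cos(nπx/a) and d²/dx² sin(nπx/a) = −(nπ/a)²·sin(nπx/a); on 0 ≤ x ≤ a, ∫sin²(nπx/a) dx = a/2 and ∫sin(nπx/a)·cos(nπx/a) dx = 0.
⟨T⟩ = 7.4294.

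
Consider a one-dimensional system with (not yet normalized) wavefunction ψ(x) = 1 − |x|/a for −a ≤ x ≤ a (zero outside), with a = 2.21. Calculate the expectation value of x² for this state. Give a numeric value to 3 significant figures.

⟨x²⟩ = ∫ x²·|ψ|² dx / ∫|ψ|² dx (integrals over the domain).
ψ is even, so ∫ over [−a, a] = 2∫₀ᵃ with ψ = 1 − x/a there: ∫₀ᵃ (1 − x/a)² dx = a/3, ∫₀ᵃ x²(1 − x/a)² dx = a³/30, ∫₀ᵃ x⁴(1 − x/a)² dx = a⁵/105.
State is unnormalized: ∫|ψ|² dx = 1.4733, and ∫ψ*·x²·ψ dx = 0.71959, so ⟨x²⟩ = 0.71959 / 1.4733.
⟨x²⟩ = 0.48841.

0.488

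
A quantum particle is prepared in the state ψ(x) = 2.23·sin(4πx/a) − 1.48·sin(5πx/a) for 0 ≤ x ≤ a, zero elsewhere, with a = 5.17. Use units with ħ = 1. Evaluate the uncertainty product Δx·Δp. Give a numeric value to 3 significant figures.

Δx = √(⟨x²⟩−⟨x⟩²), Δp = √(⟨p²⟩−⟨p⟩²).
On 0 ≤ x ≤ a (j ≠ l): ∫sin²(jπx/a) dx = a/2, ∫sin(jπx/a)·sin(lπx/a) dx = 0; diagonal moments ∫x·sin²(jπx/a) dx = a²/4, ∫x²·sin²(jπx/a) dx = a³·(1/6 − 1/(4j²π²)); cross terms ∫x·sin(jπx/a)·sin(lπx/a) dx = 0 for j + l even and −4jla²/(π²(j² − l²)²) for j + l odd, ∫x²·sin(jπx/a)·sin(lπx/a) dx = (−1)^(j+l)·4jla³/(π²(j² − l²)²); higher powers the same way via product-to-sum and parts. d²/dx² sin(jπx/a) = −(jπ/a)²·sin(jπx/a); on 0 ≤ x ≤ a, ∫sin²(jπx/a) dx = a/2 and ∫sin(jπx/a)·sin(lπx/a) dx = 0 for j ≠ l, so only diagonal terms survive in ∫|ψ|² and ∫ψ·ψ″; ∫ψ·ψ′ dx = [ψ²/2] between the walls = 0.
Normalization: ∫|ψ|² dx = 18.517.
⟨x⟩ = 3.5385, ⟨x²⟩ = 13.764 ⇒ Δx = 1.1149.
⟨p⟩ = 0.0000, ⟨p²⟩ = 6.9242 ⇒ Δp = 2.6314.
Δx·Δp = 2.9337.

2.93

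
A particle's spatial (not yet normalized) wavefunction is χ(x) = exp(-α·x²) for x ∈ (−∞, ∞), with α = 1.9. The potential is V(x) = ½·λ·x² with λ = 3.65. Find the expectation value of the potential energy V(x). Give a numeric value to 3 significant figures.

0.240

⟨V⟩ = ∫ V(x)·|χ|² dx / ∫|χ|² dx.
Gaussian moments: ∫x^(2j)·e^(−2αx²) dx = (2j−1)!!/(4α)^j · √(π/(2α)), odd powers integrate to 0; here √(π/(2α)) = 0.90925.
State is unnormalized: ∫|χ|² dx = 0.90925, and ∫χ*·V(x)·χ dx = 0.21834, so ⟨V⟩ = 0.21834 / 0.90925.
⟨V⟩ = 0.24013.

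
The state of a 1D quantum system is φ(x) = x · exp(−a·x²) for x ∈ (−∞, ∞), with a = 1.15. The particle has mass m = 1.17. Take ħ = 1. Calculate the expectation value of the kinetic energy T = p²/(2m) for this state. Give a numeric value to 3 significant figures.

1.47

T = −(ħ²/2m) d²/dx², so ⟨T⟩ = −(ħ²/2m) ∫ φ*·φ'' dx / ∫|φ|² dx; with m = 1.17.
Expand each integrand as polynomial × e^(−2ax²) and use ∫x^(2j)·e^(−2ax²) dx = (2j−1)!!/(4a)^j · √(π/(2a)), odd powers → 0; here √(π/(2a)) = 1.1687. Differentiate with the product rule, d/dx e^(−ax²) = −2ax·e^(−ax²).
State is unnormalized: ∫|φ|² dx = 0.25407, and ∫φ*·(−ħ²/2m · φ'') dx = 0.37459, so ⟨T⟩ = 0.37459 / 0.25407.
⟨T⟩ = 1.4744.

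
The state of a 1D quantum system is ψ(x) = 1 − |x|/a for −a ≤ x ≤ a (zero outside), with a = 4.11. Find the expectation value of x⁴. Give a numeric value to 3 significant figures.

8.15

⟨x⁴⟩ = ∫ x⁴·|ψ|² dx / ∫|ψ|² dx (integrals over the domain).
ψ is even, so ∫ over [−a, a] = 2∫₀ᵃ with ψ = 1 − x/a there: ∫₀ᵃ (1 − x/a)² dx = a/3, ∫₀ᵃ x²(1 − x/a)² dx = a³/30, ∫₀ᵃ x⁴(1 − x/a)² dx = a⁵/105.
State is unnormalized: ∫|ψ|² dx = 2.7400, and ∫ψ*·x⁴·ψ dx = 22.338, so ⟨x⁴⟩ = 22.338 / 2.7400.
⟨x⁴⟩ = 8.1527.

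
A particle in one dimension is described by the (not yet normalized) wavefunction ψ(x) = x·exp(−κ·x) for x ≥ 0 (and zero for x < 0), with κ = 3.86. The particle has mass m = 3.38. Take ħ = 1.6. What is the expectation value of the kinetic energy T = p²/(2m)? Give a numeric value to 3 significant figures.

5.64

T = −(ħ²/2m) d²/dx², so ⟨T⟩ = −(ħ²/2m) ∫ ψ*·ψ'' dx / ∫|ψ|² dx; with m = 3.38.
Differentiate x·exp(−κ·x) with the product rule; every integrand then reduces to terms xʲ·e^(−2κx) on [0, ∞), with ∫₀^∞ xʲ·e^(−2κx) dx = j!/(2κ)^(j+1).
State is unnormalized: ∫|ψ|² dx = 0.0043469, and ∫ψ*·(−ħ²/2m · ψ'') dx = 0.024527, so ⟨T⟩ = 0.024527 / 0.0043469.
⟨T⟩ = 5.6425.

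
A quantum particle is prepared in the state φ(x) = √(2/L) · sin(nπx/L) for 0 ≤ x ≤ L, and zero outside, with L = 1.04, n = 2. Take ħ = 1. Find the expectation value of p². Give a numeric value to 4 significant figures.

p² φ = −ħ² d²φ/dx²; ⟨p²⟩ = −ħ² ∫ φ*·φ'' dx.
d/dx sin(nπx/L) = (nπ/L)·cos(nπx/L) and d²/dx² sin(nπx/L) = −(nπ/L)²·sin(nπx/L); on 0 ≤ x ≤ L, ∫sin²(nπx/L) dx = L/2 and ∫sin(nπx/L)·cos(nπx/L) dx = 0.
⟨p²⟩ = 36.500.

36.50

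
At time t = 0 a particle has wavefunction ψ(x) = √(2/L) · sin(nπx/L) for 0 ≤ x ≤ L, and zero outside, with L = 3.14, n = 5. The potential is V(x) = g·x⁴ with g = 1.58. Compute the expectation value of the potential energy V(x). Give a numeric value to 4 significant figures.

30.10

⟨V⟩ = ∫ V(x)·|ψ|² dx.
With sin²θ = (1 − cos2θ)/2 on 0 ≤ x ≤ L: ∫sin²(nπx/L) dx = L/2, ∫x·sin²(nπx/L) dx = L²/4, ∫x²·sin²(nπx/L) dx = L³·(1/6 − 1/(4n²π²)); higher powers xᵏ the same way, integrating xᵏ·cos(2nπx/L) by parts.
⟨V⟩ = 30.100.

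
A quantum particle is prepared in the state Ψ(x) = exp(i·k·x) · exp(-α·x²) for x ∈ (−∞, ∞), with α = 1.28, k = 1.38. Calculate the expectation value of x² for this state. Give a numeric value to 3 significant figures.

0.195

⟨x²⟩ = ∫ x²·|Ψ|² dx / ∫|Ψ|² dx (integrals over the domain).
Gaussian moments: ∫x^(2j)·e^(−2αx²) dx = (2j−1)!!/(4α)^j · √(π/(2α)), odd powers integrate to 0; here √(π/(2α)) = 1.1078.
State is unnormalized: ∫|Ψ|² dx = 1.1078, and ∫Ψ*·x²·Ψ dx = 0.21636, so ⟨x²⟩ = 0.21636 / 1.1078.
⟨x²⟩ = 0.19531.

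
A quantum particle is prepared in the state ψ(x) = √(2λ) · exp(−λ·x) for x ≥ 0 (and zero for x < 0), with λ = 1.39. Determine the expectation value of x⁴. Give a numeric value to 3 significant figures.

0.402

⟨x⁴⟩ = ∫ x⁴·|ψ|² dx (integrals over the domain).
Every integrand reduces to terms xʲ·e^(−2λx) on [0, ∞); use ∫₀^∞ xʲ·e^(−2λx) dx = j!/(2λ)^(j+1).
⟨x⁴⟩ = 0.40182.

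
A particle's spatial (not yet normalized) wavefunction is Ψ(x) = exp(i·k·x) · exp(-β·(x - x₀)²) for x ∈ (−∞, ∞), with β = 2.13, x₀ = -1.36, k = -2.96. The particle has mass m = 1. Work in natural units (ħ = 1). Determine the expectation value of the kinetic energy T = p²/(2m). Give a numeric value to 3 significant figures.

5.45

T = −(ħ²/2m) d²/dx², so ⟨T⟩ = −(ħ²/2m) ∫ Ψ*·Ψ'' dx / ∫|Ψ|² dx; with m = 1.
Gaussian moments (u = x − x₀): ∫u^(2j)·e^(−2βu²) du = (2j−1)!!/(4β)^j · √(π/(2β)), odd powers integrate to 0; here √(π/(2β)) = 0.85876. Derivatives: Ψ′ = (ik − 2βu)·Ψ, Ψ″ = ((ik − 2βu)² − 2β)·Ψ; the odd-in-u pieces drop out.
State is unnormalized: ∫|Ψ|² dx = 0.85876, and ∫Ψ*·(−ħ²/2m · Ψ'') dx = 4.6766, so ⟨T⟩ = 4.6766 / 0.85876.
⟨T⟩ = 5.4458.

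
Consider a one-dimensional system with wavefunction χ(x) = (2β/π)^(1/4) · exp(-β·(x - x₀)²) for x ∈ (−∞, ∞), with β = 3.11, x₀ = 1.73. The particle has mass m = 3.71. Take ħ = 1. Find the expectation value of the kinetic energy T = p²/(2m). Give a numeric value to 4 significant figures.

T = −(ħ²/2m) d²/dx², so ⟨T⟩ = −(ħ²/2m) ∫ χ*·χ'' dx; with m = 3.71.
Gaussian moments (u = x − x₀): ∫u^(2j)·e^(−2βu²) du = (2j−1)!!/(4β)^j · √(π/(2β)), odd powers integrate to 0; here √(π/(2β)) = 0.71069. Derivatives: d/dx e^(−βu²) = −2βu·e^(−βu²), d²/dx² e^(−βu²) = (4β²u² − 2β)·e^(−βu²).
⟨T⟩ = 0.41914.

0.4191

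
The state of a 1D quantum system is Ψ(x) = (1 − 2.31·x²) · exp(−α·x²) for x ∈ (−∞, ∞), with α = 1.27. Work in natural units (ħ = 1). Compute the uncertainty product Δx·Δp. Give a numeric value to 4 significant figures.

1.510

Δx = √(⟨x²⟩−⟨x⟩²), Δp = √(⟨p²⟩−⟨p⟩²).
Expand each integrand as polynomial × e^(−2αx²) and use ∫x^(2j)·e^(−2αx²) dx = (2j−1)!!/(4α)^j · √(π/(2α)), odd powers → 0; here √(π/(2α)) = 1.1121. Differentiate with the product rule, d/dx e^(−αx²) = −2αx·e^(−αx²).
Normalization: ∫|Ψ|² dx = 0.79059.
⟨x⟩ = 0.0000, ⟨x²⟩ = 0.38028 ⇒ Δx = 0.61667.
⟨p⟩ = 0.0000, ⟨p²⟩ = 5.9972 ⇒ Δp = 2.4489.
Δx·Δp = 1.5102.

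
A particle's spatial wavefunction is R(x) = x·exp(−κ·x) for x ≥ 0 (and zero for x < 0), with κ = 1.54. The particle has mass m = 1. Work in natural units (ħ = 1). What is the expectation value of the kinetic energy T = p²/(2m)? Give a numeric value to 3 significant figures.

T = −(ħ²/2m) d²/dx², so ⟨T⟩ = −(ħ²/2m) ∫ R*·R'' dx / ∫|R|² dx; with m = 1.
Differentiate x·exp(−κ·x) with the product rule; every integrand then reduces to terms xʲ·e^(−2κx) on [0, ∞), with ∫₀^∞ xʲ·e^(−2κx) dx = j!/(2κ)^(j+1).
State is unnormalized: ∫|R|² dx = 0.068451, and ∫R*·(−ħ²/2m · R'') dx = 0.081169, so ⟨T⟩ = 0.081169 / 0.068451.
⟨T⟩ = 1.1858.

1.19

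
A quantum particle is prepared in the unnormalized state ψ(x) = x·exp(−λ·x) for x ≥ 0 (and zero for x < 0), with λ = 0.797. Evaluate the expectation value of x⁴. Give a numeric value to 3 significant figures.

⟨x⁴⟩ = ∫ x⁴·|ψ|² dx / ∫|ψ|² dx (integrals over the domain).
Every integrand reduces to terms xʲ·e^(−2λx) on [0, ∞); use ∫₀^∞ xʲ·e^(−2λx) dx = j!/(2λ)^(j+1).
State is unnormalized: ∫|ψ|² dx = 0.49382, and ∫ψ*·x⁴·ψ dx = 27.537, so ⟨x⁴⟩ = 27.537 / 0.49382.
⟨x⁴⟩ = 55.763.

55.8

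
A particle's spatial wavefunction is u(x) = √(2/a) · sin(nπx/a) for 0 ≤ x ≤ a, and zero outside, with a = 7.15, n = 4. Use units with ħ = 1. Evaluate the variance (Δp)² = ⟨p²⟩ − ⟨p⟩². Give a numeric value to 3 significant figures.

3.09

Compute ⟨p⟩ and ⟨p²⟩ separately; (Δp)² = ⟨p²⟩ − ⟨p⟩².
d/dx sin(nπx/a) = (nπ/a)·cos(nπx/a) and d²/dx² sin(nπx/a) = −(nπ/a)²·sin(nπx/a); on 0 ≤ x ≤ a, ∫sin²(nπx/a) dx = a/2 and ∫sin(nπx/a)·cos(nπx/a) dx = 0.
⟨p⟩ = 0.0000 and ⟨p²⟩ = 3.0889.
(Δp)² = 3.0889 − (0.0000)² = 3.0889.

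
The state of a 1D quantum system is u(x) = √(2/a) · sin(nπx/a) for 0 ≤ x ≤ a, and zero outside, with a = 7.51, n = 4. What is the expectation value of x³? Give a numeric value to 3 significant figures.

⟨x³⟩ = ∫ x³·|u|² dx (integrals over the domain).
With sin²θ = (1 − cos2θ)/2 on 0 ≤ x ≤ a: ∫sin²(nπx/a) dx = a/2, ∫x·sin²(nπx/a) dx = a²/4, ∫x²·sin²(nπx/a) dx = a³·(1/6 − 1/(4n²π²)); higher powers xᵏ the same way, integrating xᵏ·cos(2nπx/a) by parts.
⟨x³⟩ = 103.88.

104.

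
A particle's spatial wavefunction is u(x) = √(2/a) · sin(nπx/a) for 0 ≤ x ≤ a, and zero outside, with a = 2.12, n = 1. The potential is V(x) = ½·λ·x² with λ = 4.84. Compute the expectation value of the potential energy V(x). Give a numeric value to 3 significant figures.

3.07

⟨V⟩ = ∫ V(x)·|u|² dx.
With sin²θ = (1 − cos2θ)/2 on 0 ≤ x ≤ a: ∫sin²(nπx/a) dx = a/2, ∫x·sin²(nπx/a) dx = a²/4, ∫x²·sin²(nπx/a) dx = a³·(1/6 − 1/(4n²π²)); higher powers xᵏ the same way, integrating xᵏ·cos(2nπx/a) by parts.
⟨V⟩ = 3.0745.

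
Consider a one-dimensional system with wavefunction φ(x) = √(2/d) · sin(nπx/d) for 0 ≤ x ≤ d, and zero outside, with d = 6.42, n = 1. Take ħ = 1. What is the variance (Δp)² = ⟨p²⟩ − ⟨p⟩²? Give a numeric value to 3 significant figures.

Compute ⟨p⟩ and ⟨p²⟩ separately; (Δp)² = ⟨p²⟩ − ⟨p⟩².
d/dx sin(nπx/d) = (nπ/d)·cos(nπx/d) and d²/dx² sin(nπx/d) = −(nπ/d)²·sin(nπx/d); on 0 ≤ x ≤ d, ∫sin²(nπx/d) dx = d/2 and ∫sin(nπx/d)·cos(nπx/d) dx = 0.
⟨p⟩ = 0.0000 and ⟨p²⟩ = 0.23946.
(Δp)² = 0.23946 − (0.0000)² = 0.23946.

0.239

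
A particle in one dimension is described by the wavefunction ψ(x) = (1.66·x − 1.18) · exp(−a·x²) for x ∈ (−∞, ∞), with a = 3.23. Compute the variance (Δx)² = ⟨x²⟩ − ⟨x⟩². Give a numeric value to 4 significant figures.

Compute ⟨x⟩ and ⟨x²⟩ separately, then (Δx)² = ⟨x²⟩ − ⟨x⟩².
Expand each integrand as polynomial × e^(−2ax²) and use ∫x^(2j)·e^(−2ax²) dx = (2j−1)!!/(4a)^j · √(π/(2a)), odd powers → 0; here √(π/(2a)) = 0.69736.
Normalization: ∫|ψ|² dx = 1.1197.
⟨x⟩ = -0.18884 and ⟨x²⟩ = 0.097961.
(Δx)² = 0.097961 − (-0.18884)² = 0.062300.

0.06230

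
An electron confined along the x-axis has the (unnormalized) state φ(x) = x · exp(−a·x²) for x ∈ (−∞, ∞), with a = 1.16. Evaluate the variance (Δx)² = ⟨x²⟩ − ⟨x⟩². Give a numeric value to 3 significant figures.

Compute ⟨x⟩ and ⟨x²⟩ separately, then (Δx)² = ⟨x²⟩ − ⟨x⟩².
Expand each integrand as polynomial × e^(−2ax²) and use ∫x^(2j)·e^(−2ax²) dx = (2j−1)!!/(4a)^j · √(π/(2a)), odd powers → 0; here √(π/(2a)) = 1.1637.
Normalization: ∫|φ|² dx = 0.25079.
⟨x⟩ = 0.0000 and ⟨x²⟩ = 0.64655.
(Δx)² = 0.64655 − (0.0000)² = 0.64655.

0.647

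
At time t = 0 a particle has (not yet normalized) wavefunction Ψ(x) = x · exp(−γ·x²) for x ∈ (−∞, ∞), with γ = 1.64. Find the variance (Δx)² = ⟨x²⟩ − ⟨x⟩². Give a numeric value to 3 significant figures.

0.457

Compute ⟨x⟩ and ⟨x²⟩ separately, then (Δx)² = ⟨x²⟩ − ⟨x⟩².
Expand each integrand as polynomial × e^(−2γx²) and use ∫x^(2j)·e^(−2γx²) dx = (2j−1)!!/(4γ)^j · √(π/(2γ)), odd powers → 0; here √(π/(2γ)) = 0.97867.
Normalization: ∫|Ψ|² dx = 0.14919.
⟨x⟩ = 0.0000 and ⟨x²⟩ = 0.45732.
(Δx)² = 0.45732 − (0.0000)² = 0.45732.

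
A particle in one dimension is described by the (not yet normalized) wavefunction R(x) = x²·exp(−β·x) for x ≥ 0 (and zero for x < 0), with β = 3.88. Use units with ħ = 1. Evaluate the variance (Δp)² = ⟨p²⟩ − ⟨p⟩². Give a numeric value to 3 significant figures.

Compute ⟨p⟩ and ⟨p²⟩ separately; (Δp)² = ⟨p²⟩ − ⟨p⟩².
Differentiate x²·exp(−β·x) with the product rule; every integrand then reduces to terms xʲ·e^(−2βx) on [0, ∞), with ∫₀^∞ xʲ·e^(−2βx) dx = j!/(2β)^(j+1).
Normalization: ∫|R|² dx = 0.00085291.
⟨p⟩ = 0.0000 and ⟨p²⟩ = 5.0181.
(Δp)² = 5.0181 − (0.0000)² = 5.0181.

5.02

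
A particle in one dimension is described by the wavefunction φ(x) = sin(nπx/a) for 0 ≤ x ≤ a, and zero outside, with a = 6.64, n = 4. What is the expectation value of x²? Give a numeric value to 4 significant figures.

14.56

⟨x²⟩ = ∫ x²·|φ|² dx / ∫|φ|² dx (integrals over the domain).
With sin²θ = (1 − cos2θ)/2 on 0 ≤ x ≤ a: ∫sin²(nπx/a) dx = a/2, ∫x·sin²(nπx/a) dx = a²/4, ∫x²·sin²(nπx/a) dx = a³·(1/6 − 1/(4n²π²)); higher powers xᵏ the same way, integrating xᵏ·cos(2nπx/a) by parts.
State is unnormalized: ∫|φ|² dx = 3.3200, and ∫φ*·x²·φ dx = 48.329, so ⟨x²⟩ = 48.329 / 3.3200.
⟨x²⟩ = 14.557.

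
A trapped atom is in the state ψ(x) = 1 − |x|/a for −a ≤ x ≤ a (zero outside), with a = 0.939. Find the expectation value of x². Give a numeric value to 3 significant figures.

⟨x²⟩ = ∫ x²·|ψ|² dx / ∫|ψ|² dx (integrals over the domain).
ψ is even, so ∫ over [−a, a] = 2∫₀ᵃ with ψ = 1 − x/a there: ∫₀ᵃ (1 − x/a)² dx = a/3, ∫₀ᵃ x²(1 − x/a)² dx = a³/30, ∫₀ᵃ x⁴(1 − x/a)² dx = a⁵/105.
State is unnormalized: ∫|ψ|² dx = 0.62600, and ∫ψ*·x²·ψ dx = 0.055196, so ⟨x²⟩ = 0.055196 / 0.62600.
⟨x²⟩ = 0.088172.

0.0882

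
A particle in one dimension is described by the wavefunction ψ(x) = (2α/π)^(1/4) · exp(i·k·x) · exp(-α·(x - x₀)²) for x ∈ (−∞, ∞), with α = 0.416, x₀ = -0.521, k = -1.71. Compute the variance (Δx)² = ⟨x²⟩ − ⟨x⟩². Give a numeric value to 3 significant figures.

0.601

Compute ⟨x⟩ and ⟨x²⟩ separately, then (Δx)² = ⟨x²⟩ − ⟨x⟩².
Gaussian moments (u = x − x₀): ∫u^(2j)·e^(−2αu²) du = (2j−1)!!/(4α)^j · √(π/(2α)), odd powers integrate to 0; here √(π/(2α)) = 1.9432.
⟨x⟩ = -0.52100 and ⟨x²⟩ = 0.87240.
(Δx)² = 0.87240 − (-0.52100)² = 0.60096.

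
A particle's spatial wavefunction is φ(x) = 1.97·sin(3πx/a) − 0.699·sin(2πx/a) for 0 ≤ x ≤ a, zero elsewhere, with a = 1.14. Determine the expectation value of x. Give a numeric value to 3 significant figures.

⟨x⟩ = ∫ x·|φ|² dx / ∫|φ|² dx (integrals over the domain).
On 0 ≤ x ≤ a (j ≠ l): ∫sin²(jπx/a) dx = a/2, ∫sin(jπx/a)·sin(lπx/a) dx = 0; diagonal moments ∫x·sin²(jπx/a) dx = a²/4, ∫x²·sin²(jπx/a) dx = a³·(1/6 − 1/(4j²π²)); cross terms ∫x·sin(jπx/a)·sin(lπx/a) dx = 0 for j + l even and −4jla²/(π²(j² − l²)²) for j + l odd, ∫x²·sin(jπx/a)·sin(lπx/a) dx = (−1)^(j+l)·4jla³/(π²(j² − l²)²); higher powers the same way via product-to-sum and parts.
State is unnormalized: ∫|φ|² dx = 2.4906, and ∫φ*·x·φ dx = 1.7678, so ⟨x⟩ = 1.7678 / 2.4906.
⟨x⟩ = 0.70978.

0.710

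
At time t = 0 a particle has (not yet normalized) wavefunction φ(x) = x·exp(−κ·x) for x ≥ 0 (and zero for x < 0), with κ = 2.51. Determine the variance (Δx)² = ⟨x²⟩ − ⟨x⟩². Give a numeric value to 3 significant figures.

0.119

Compute ⟨x⟩ and ⟨x²⟩ separately, then (Δx)² = ⟨x²⟩ − ⟨x⟩².
Every integrand reduces to terms xʲ·e^(−2κx) on [0, ∞); use ∫₀^∞ xʲ·e^(−2κx) dx = j!/(2κ)^(j+1).
Normalization: ∫|φ|² dx = 0.015810.
⟨x⟩ = 0.59761 and ⟨x²⟩ = 0.47618.
(Δx)² = 0.47618 − (0.59761)² = 0.11905.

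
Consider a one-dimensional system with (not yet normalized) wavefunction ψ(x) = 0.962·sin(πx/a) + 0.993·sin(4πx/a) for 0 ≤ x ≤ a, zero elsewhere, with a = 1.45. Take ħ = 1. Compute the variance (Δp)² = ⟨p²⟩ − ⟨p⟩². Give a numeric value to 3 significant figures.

Compute ⟨p⟩ and ⟨p²⟩ separately; (Δp)² = ⟨p²⟩ − ⟨p⟩².
d²/dx² sin(jπx/a) = −(jπ/a)²·sin(jπx/a); on 0 ≤ x ≤ a, ∫sin²(jπx/a) dx = a/2 and ∫sin(jπx/a)·sin(lπx/a) dx = 0 for j ≠ l, so only diagonal terms survive in ∫|ψ|² and ∫ψ·ψ″; ∫ψ·ψ′ dx = [ψ²/2] between the walls = 0.
Normalization: ∫|ψ|² dx = 1.3858.
⟨p⟩ = 0.0000 and ⟨p²⟩ = 41.017.
(Δp)² = 41.017 − (0.0000)² = 41.017.

41.0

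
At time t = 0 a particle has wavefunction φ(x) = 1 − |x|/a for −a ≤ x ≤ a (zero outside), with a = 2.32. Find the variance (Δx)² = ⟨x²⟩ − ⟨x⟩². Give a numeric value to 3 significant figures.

0.538

Compute ⟨x⟩ and ⟨x²⟩ separately, then (Δx)² = ⟨x²⟩ − ⟨x⟩².
φ is even, so ∫ over [−a, a] = 2∫₀ᵃ with φ = 1 − x/a there: ∫₀ᵃ (1 − x/a)² dx = a/3, ∫₀ᵃ x²(1 − x/a)² dx = a³/30, ∫₀ᵃ x⁴(1 − x/a)² dx = a⁵/105.
Normalization: ∫|φ|² dx = 1.5467.
⟨x⟩ = 0.0000 and ⟨x²⟩ = 0.53824.
(Δx)² = 0.53824 − (0.0000)² = 0.53824.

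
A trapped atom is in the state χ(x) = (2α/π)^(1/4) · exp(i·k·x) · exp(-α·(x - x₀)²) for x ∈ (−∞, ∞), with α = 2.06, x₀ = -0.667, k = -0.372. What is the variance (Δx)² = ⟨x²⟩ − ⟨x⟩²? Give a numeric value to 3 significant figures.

0.121

Compute ⟨x⟩ and ⟨x²⟩ separately, then (Δx)² = ⟨x²⟩ − ⟨x⟩².
Gaussian moments (u = x − x₀): ∫u^(2j)·e^(−2αu²) du = (2j−1)!!/(4α)^j · √(π/(2α)), odd powers integrate to 0; here √(π/(2α)) = 0.87323.
⟨x⟩ = -0.66700 and ⟨x²⟩ = 0.56625.
(Δx)² = 0.56625 − (-0.66700)² = 0.12136.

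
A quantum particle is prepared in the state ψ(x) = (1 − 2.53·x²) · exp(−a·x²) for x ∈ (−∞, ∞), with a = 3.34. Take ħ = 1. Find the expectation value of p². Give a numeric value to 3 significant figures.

p² ψ = −ħ² d²ψ/dx²; ⟨p²⟩ = −ħ² ∫ ψ*·ψ'' dx / ∫|ψ|² dx.
Expand each integrand as polynomial × e^(−2ax²) and use ∫x^(2j)·e^(−2ax²) dx = (2j−1)!!/(4a)^j · √(π/(2a)), odd powers → 0; here √(π/(2a)) = 0.68578. Differentiate with the product rule, d/dx e^(−ax²) = −2ax·e^(−ax²).
State is unnormalized: ∫|ψ|² dx = 0.49983, and ∫ψ*·(−ħ² ψ'') dx = 3.7330, so ⟨p²⟩ = 3.7330 / 0.49983.
⟨p²⟩ = 7.4686.

7.47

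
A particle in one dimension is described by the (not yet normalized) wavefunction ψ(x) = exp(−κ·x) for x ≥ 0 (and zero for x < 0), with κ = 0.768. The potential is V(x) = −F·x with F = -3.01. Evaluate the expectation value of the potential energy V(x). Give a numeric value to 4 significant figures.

⟨V⟩ = ∫ V(x)·|ψ|² dx / ∫|ψ|² dx.
Every integrand reduces to terms xʲ·e^(−2κx) on [0, ∞); use ∫₀^∞ xʲ·e^(−2κx) dx = j!/(2κ)^(j+1).
State is unnormalized: ∫|ψ|² dx = 0.65104, and ∫ψ*·V(x)·ψ dx = 1.2758, so ⟨V⟩ = 1.2758 / 0.65104.
⟨V⟩ = 1.9596.

1.960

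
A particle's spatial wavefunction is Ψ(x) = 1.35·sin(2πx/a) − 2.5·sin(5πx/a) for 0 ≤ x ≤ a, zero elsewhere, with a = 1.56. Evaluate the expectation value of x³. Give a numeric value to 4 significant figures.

1.007

⟨x³⟩ = ∫ x³·|Ψ|² dx / ∫|Ψ|² dx (integrals over the domain).
On 0 ≤ x ≤ a (j ≠ l): ∫sin²(jπx/a) dx = a/2, ∫sin(jπx/a)·sin(lπx/a) dx = 0; diagonal moments ∫x·sin²(jπx/a) dx = a²/4, ∫x²·sin²(jπx/a) dx = a³·(1/6 − 1/(4j²π²)); cross terms ∫x·sin(jπx/a)·sin(lπx/a) dx = 0 for j + l even and −4jla²/(π²(j² − l²)²) for j + l odd, ∫x²·sin(jπx/a)·sin(lπx/a) dx = (−1)^(j+l)·4jla³/(π²(j² − l²)²); higher powers the same way via product-to-sum and parts.
State is unnormalized: ∫|Ψ|² dx = 6.2966, and ∫Ψ*·x³·Ψ dx = 6.3390, so ⟨x³⟩ = 6.3390 / 6.2966.
⟨x³⟩ = 1.0067.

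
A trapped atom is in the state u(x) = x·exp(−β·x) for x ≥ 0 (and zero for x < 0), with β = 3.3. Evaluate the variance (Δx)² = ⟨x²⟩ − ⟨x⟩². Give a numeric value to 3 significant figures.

0.0689

Compute ⟨x⟩ and ⟨x²⟩ separately, then (Δx)² = ⟨x²⟩ − ⟨x⟩².
Every integrand reduces to terms xʲ·e^(−2βx) on [0, ∞); use ∫₀^∞ xʲ·e^(−2βx) dx = j!/(2β)^(j+1).
Normalization: ∫|u|² dx = 0.0069566.
⟨x⟩ = 0.45455 and ⟨x²⟩ = 0.27548.
(Δx)² = 0.27548 − (0.45455)² = 0.068871.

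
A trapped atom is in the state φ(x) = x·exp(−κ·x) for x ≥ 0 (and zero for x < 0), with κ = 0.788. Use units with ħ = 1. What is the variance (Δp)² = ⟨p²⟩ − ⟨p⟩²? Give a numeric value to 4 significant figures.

0.6209

Compute ⟨p⟩ and ⟨p²⟩ separately; (Δp)² = ⟨p²⟩ − ⟨p⟩².
Differentiate x·exp(−κ·x) with the product rule; every integrand then reduces to terms xʲ·e^(−2κx) on [0, ∞), with ∫₀^∞ xʲ·e^(−2κx) dx = j!/(2κ)^(j+1).
Normalization: ∫|φ|² dx = 0.51093.
⟨p⟩ = 0.0000 and ⟨p²⟩ = 0.62094.
(Δp)² = 0.62094 − (0.0000)² = 0.62094.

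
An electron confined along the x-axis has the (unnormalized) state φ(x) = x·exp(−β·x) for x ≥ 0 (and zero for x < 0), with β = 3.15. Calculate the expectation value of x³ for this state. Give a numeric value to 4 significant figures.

⟨x³⟩ = ∫ x³·|φ|² dx / ∫|φ|² dx (integrals over the domain).
Every integrand reduces to terms xʲ·e^(−2βx) on [0, ∞); use ∫₀^∞ xʲ·e^(−2βx) dx = j!/(2β)^(j+1).
State is unnormalized: ∫|φ|² dx = 0.0079985, and ∫φ*·x³·φ dx = 0.0019193, so ⟨x³⟩ = 0.0019193 / 0.0079985.
⟨x³⟩ = 0.23995.

0.2400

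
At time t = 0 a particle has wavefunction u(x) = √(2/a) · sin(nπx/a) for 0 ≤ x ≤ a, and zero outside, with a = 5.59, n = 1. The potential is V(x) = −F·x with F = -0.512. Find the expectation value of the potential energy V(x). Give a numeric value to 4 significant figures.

1.431

⟨V⟩ = ∫ V(x)·|u|² dx.
With sin²θ = (1 − cos2θ)/2 on 0 ≤ x ≤ a: ∫sin²(nπx/a) dx = a/2, ∫x·sin²(nπx/a) dx = a²/4, ∫x²·sin²(nπx/a) dx = a³·(1/6 − 1/(4n²π²)); higher powers xᵏ the same way, integrating xᵏ·cos(2nπx/a) by parts.
⟨V⟩ = 1.4310.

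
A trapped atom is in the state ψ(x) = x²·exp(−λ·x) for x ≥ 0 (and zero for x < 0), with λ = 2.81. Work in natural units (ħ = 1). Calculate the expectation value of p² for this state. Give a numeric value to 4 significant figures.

p² ψ = −ħ² d²ψ/dx²; ⟨p²⟩ = −ħ² ∫ ψ*·ψ'' dx / ∫|ψ|² dx.
Differentiate x²·exp(−λ·x) with the product rule; every integrand then reduces to terms xʲ·e^(−2λx) on [0, ∞), with ∫₀^∞ xʲ·e^(−2λx) dx = j!/(2λ)^(j+1).
State is unnormalized: ∫|ψ|² dx = 0.0042808, and ∫ψ*·(−ħ² ψ'') dx = 0.011267, so ⟨p²⟩ = 0.011267 / 0.0042808.
⟨p²⟩ = 2.6320.

2.632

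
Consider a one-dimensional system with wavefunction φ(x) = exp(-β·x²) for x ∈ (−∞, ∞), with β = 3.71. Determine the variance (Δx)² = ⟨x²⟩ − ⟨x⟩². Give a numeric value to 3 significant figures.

Compute ⟨x⟩ and ⟨x²⟩ separately, then (Δx)² = ⟨x²⟩ − ⟨x⟩².
Gaussian moments: ∫x^(2j)·e^(−2βx²) dx = (2j−1)!!/(4β)^j · √(π/(2β)), odd powers integrate to 0; here √(π/(2β)) = 0.65069.
Normalization: ∫|φ|² dx = 0.65069.
⟨x⟩ = 0.0000 and ⟨x²⟩ = 0.067385.
(Δx)² = 0.067385 − (0.0000)² = 0.067385.

0.0674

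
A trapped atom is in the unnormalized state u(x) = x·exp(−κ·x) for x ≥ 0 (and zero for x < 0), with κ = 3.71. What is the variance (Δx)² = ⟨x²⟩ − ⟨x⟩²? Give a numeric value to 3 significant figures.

0.0545

Compute ⟨x⟩ and ⟨x²⟩ separately, then (Δx)² = ⟨x²⟩ − ⟨x⟩².
Every integrand reduces to terms xʲ·e^(−2κx) on [0, ∞); use ∫₀^∞ xʲ·e^(−2κx) dx = j!/(2κ)^(j+1).
Normalization: ∫|u|² dx = 0.0048957.
⟨x⟩ = 0.40431 and ⟨x²⟩ = 0.21796.
(Δx)² = 0.21796 − (0.40431)² = 0.054490.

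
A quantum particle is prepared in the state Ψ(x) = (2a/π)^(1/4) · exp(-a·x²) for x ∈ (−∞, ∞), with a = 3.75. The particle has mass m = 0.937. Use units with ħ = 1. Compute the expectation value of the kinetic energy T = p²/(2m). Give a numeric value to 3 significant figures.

2.00

T = −(ħ²/2m) d²/dx², so ⟨T⟩ = −(ħ²/2m) ∫ Ψ*·Ψ'' dx; with m = 0.937.
Gaussian moments: ∫x^(2j)·e^(−2ax²) dx = (2j−1)!!/(4a)^j · √(π/(2a)), odd powers integrate to 0; here √(π/(2a)) = 0.64721. Derivatives: d/dx e^(−ax²) = −2ax·e^(−ax²), d²/dx² e^(−ax²) = (4a²x² − 2a)·e^(−ax²).
⟨T⟩ = 2.0011.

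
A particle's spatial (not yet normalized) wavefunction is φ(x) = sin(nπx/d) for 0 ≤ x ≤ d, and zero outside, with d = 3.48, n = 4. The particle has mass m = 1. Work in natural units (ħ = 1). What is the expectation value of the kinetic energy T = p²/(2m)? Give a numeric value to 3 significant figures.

T = −(ħ²/2m) d²/dx², so ⟨T⟩ = −(ħ²/2m) ∫ φ*·φ'' dx / ∫|φ|² dx; with m = 1.
d/dx sin(nπx/d) = (nπ/d)·cos(nπx/d) and d²/dx² sin(nπx/d) = −(nπ/d)²·sin(nπx/d); on 0 ≤ x ≤ d, ∫sin²(nπx/d) dx = d/2 and ∫sin(nπx/d)·cos(nπx/d) dx = 0.
State is unnormalized: ∫|φ|² dx = 1.7400, and ∫φ*·(−ħ²/2m · φ'') dx = 11.344, so ⟨T⟩ = 11.344 / 1.7400.
⟨T⟩ = 6.5198.

6.52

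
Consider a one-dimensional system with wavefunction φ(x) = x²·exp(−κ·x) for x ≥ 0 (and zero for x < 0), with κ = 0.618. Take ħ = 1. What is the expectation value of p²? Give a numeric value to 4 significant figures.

0.1273

p² φ = −ħ² d²φ/dx²; ⟨p²⟩ = −ħ² ∫ φ*·φ'' dx / ∫|φ|² dx.
Differentiate x²·exp(−κ·x) with the product rule; every integrand then reduces to terms xʲ·e^(−2κx) on [0, ∞), with ∫₀^∞ xʲ·e^(−2κx) dx = j!/(2κ)^(j+1).
State is unnormalized: ∫|φ|² dx = 8.3199, and ∫φ*·(−ħ² φ'') dx = 1.0592, so ⟨p²⟩ = 1.0592 / 8.3199.
⟨p²⟩ = 0.12731.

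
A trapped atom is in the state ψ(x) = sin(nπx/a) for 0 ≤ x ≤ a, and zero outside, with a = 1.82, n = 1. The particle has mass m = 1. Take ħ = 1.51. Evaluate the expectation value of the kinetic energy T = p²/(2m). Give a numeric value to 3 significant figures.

3.40

T = −(ħ²/2m) d²/dx², so ⟨T⟩ = −(ħ²/2m) ∫ ψ*·ψ'' dx / ∫|ψ|² dx; with m = 1.
d/dx sin(nπx/a) = (nπ/a)·cos(nπx/a) and d²/dx² sin(nπx/a) = −(nπ/a)²·sin(nπx/a); on 0 ≤ x ≤ a, ∫sin²(nπx/a) dx = a/2 and ∫sin(nπx/a)·cos(nπx/a) dx = 0.
State is unnormalized: ∫|ψ|² dx = 0.91000, and ∫ψ*·(−ħ²/2m · ψ'') dx = 3.0912, so ⟨T⟩ = 3.0912 / 0.91000.
⟨T⟩ = 3.3969.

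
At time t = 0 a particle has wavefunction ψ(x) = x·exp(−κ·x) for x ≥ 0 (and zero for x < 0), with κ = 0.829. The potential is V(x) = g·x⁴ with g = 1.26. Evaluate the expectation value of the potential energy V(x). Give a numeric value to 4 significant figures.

60.03

⟨V⟩ = ∫ V(x)·|ψ|² dx / ∫|ψ|² dx.
Every integrand reduces to terms xʲ·e^(−2κx) on [0, ∞); use ∫₀^∞ xʲ·e^(−2κx) dx = j!/(2κ)^(j+1).
State is unnormalized: ∫|ψ|² dx = 0.43881, and ∫ψ*·V(x)·ψ dx = 26.340, so ⟨V⟩ = 26.340 / 0.43881.
⟨V⟩ = 60.025.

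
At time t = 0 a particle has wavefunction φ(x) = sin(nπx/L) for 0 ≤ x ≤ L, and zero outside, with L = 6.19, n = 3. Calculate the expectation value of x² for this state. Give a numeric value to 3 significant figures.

12.6

⟨x²⟩ = ∫ x²·|φ|² dx / ∫|φ|² dx (integrals over the domain).
With sin²θ = (1 − cos2θ)/2 on 0 ≤ x ≤ L: ∫sin²(nπx/L) dx = L/2, ∫x·sin²(nπx/L) dx = L²/4, ∫x²·sin²(nπx/L) dx = L³·(1/6 − 1/(4n²π²)); higher powers xᵏ the same way, integrating xᵏ·cos(2nπx/L) by parts.
State is unnormalized: ∫|φ|² dx = 3.0950, and ∫φ*·x²·φ dx = 38.862, so ⟨x²⟩ = 38.862 / 3.0950.
⟨x²⟩ = 12.556.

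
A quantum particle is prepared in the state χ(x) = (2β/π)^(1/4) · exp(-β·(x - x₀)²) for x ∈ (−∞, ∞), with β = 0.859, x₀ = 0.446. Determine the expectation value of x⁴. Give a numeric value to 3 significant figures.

⟨x⁴⟩ = ∫ x⁴·|χ|² dx (integrals over the domain).
Gaussian moments (u = x − x₀): ∫u^(2j)·e^(−2βu²) du = (2j−1)!!/(4β)^j · √(π/(2β)), odd powers integrate to 0; here √(π/(2β)) = 1.3523.
⟨x⁴⟩ = 0.64102.

0.641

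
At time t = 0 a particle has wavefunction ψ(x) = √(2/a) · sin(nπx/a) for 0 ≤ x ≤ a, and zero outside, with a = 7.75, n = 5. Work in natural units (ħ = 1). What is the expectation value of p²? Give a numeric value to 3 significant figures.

4.11

p² ψ = −ħ² d²ψ/dx²; ⟨p²⟩ = −ħ² ∫ ψ*·ψ'' dx.
d/dx sin(nπx/a) = (nπ/a)·cos(nπx/a) and d²/dx² sin(nπx/a) = −(nπ/a)²·sin(nπx/a); on 0 ≤ x ≤ a, ∫sin²(nπx/a) dx = a/2 and ∫sin(nπx/a)·cos(nπx/a) dx = 0.
⟨p²⟩ = 4.1081.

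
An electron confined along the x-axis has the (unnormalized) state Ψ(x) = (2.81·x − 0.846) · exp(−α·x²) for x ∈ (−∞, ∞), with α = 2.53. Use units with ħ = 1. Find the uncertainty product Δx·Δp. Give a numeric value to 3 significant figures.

0.731

Δx = √(⟨x²⟩−⟨x⟩²), Δp = √(⟨p²⟩−⟨p⟩²).
Expand each integrand as polynomial × e^(−2αx²) and use ∫x^(2j)·e^(−2αx²) dx = (2j−1)!!/(4α)^j · √(π/(2α)), odd powers → 0; here √(π/(2α)) = 0.78795. Differentiate with the product rule, d/dx e^(−αx²) = −2αx·e^(−αx²).
Normalization: ∫|Ψ|² dx = 1.1787.
⟨x⟩ = -0.31405, ⟨x²⟩ = 0.20189 ⇒ Δx = 0.32134.
⟨p⟩ = 0.0000, ⟨p²⟩ = 5.1691 ⇒ Δp = 2.2736.
Δx·Δp = 0.73059.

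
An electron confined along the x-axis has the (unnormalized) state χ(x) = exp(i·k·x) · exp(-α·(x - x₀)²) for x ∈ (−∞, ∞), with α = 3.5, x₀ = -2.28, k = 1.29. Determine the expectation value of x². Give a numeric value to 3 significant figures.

5.27

⟨x²⟩ = ∫ x²·|χ|² dx / ∫|χ|² dx (integrals over the domain).
Gaussian moments (u = x − x₀): ∫u^(2j)·e^(−2αu²) du = (2j−1)!!/(4α)^j · √(π/(2α)), odd powers integrate to 0; here √(π/(2α)) = 0.66992.
State is unnormalized: ∫|χ|² dx = 0.66992, and ∫χ*·x²·χ dx = 3.5304, so ⟨x²⟩ = 3.5304 / 0.66992.
⟨x²⟩ = 5.2698.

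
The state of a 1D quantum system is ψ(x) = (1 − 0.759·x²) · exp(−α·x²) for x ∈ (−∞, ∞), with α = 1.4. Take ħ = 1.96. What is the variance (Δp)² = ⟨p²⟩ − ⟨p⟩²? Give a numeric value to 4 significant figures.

9.601

Compute ⟨p⟩ and ⟨p²⟩ separately; (Δp)² = ⟨p²⟩ − ⟨p⟩².
Expand each integrand as polynomial × e^(−2αx²) and use ∫x^(2j)·e^(−2αx²) dx = (2j−1)!!/(4α)^j · √(π/(2α)), odd powers → 0; here √(π/(2α)) = 1.0592. Differentiate with the product rule, d/dx e^(−αx²) = −2αx·e^(−αx²).
Normalization: ∫|ψ|² dx = 0.83049.
⟨p⟩ = 0.0000 and ⟨p²⟩ = 9.6012.
(Δp)² = 9.6012 − (0.0000)² = 9.6012.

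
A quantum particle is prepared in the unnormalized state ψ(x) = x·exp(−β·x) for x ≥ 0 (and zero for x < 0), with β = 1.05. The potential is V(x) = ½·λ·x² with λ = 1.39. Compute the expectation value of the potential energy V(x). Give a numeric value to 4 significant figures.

1.891

⟨V⟩ = ∫ V(x)·|ψ|² dx / ∫|ψ|² dx.
Every integrand reduces to terms xʲ·e^(−2βx) on [0, ∞); use ∫₀^∞ xʲ·e^(−2βx) dx = j!/(2β)^(j+1).
State is unnormalized: ∫|ψ|² dx = 0.21596, and ∫ψ*·V(x)·ψ dx = 0.40841, so ⟨V⟩ = 0.40841 / 0.21596.
⟨V⟩ = 1.8912.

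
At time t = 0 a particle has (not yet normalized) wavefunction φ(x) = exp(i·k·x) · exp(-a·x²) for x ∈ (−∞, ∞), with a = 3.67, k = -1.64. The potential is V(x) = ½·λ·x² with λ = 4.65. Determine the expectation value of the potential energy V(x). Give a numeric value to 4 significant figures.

0.1584

⟨V⟩ = ∫ V(x)·|φ|² dx / ∫|φ|² dx.
Gaussian moments: ∫x^(2j)·e^(−2ax²) dx = (2j−1)!!/(4a)^j · √(π/(2a)), odd powers integrate to 0; here √(π/(2a)) = 0.65422.
State is unnormalized: ∫|φ|² dx = 0.65422, and ∫φ*·V(x)·φ dx = 0.10362, so ⟨V⟩ = 0.10362 / 0.65422.
⟨V⟩ = 0.15838.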